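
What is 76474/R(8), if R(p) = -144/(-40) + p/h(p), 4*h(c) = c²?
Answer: 764740/41 ≈ 18652.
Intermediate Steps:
h(c) = c²/4
R(p) = 18/5 + 4/p (R(p) = -144/(-40) + p/((p²/4)) = -144*(-1/40) + p*(4/p²) = 18/5 + 4/p)
76474/R(8) = 76474/(18/5 + 4/8) = 76474/(18/5 + 4*(⅛)) = 76474/(18/5 + ½) = 76474/(41/10) = 76474*(10/41) = 764740/41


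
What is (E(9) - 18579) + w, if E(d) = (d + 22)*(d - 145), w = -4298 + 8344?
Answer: -18749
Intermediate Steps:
w = 4046
E(d) = (-145 + d)*(22 + d) (E(d) = (22 + d)*(-145 + d) = (-145 + d)*(22 + d))
(E(9) - 18579) + w = ((-3190 + 9**2 - 123*9) - 18579) + 4046 = ((-3190 + 81 - 1107) - 18579) + 4046 = (-4216 - 18579) + 4046 = -22795 + 4046 = -18749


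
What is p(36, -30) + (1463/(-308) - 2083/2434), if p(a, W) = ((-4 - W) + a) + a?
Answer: 449775/4868 ≈ 92.394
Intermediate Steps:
p(a, W) = -4 - W + 2*a (p(a, W) = (-4 + a - W) + a = -4 - W + 2*a)
p(36, -30) + (1463/(-308) - 2083/2434) = (-4 - 1*(-30) + 2*36) + (1463/(-308) - 2083/2434) = (-4 + 30 + 72) + (1463*(-1/308) - 2083*1/2434) = 98 + (-19/4 - 2083/2434) = 98 - 27289/4868 = 449775/4868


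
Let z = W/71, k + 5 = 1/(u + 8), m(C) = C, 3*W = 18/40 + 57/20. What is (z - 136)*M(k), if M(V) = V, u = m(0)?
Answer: 3765411/5680 ≈ 662.92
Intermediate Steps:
W = 11/10 (W = (18/40 + 57/20)/3 = (18*(1/40) + 57*(1/20))/3 = (9/20 + 57/20)/3 = (⅓)*(33/10) = 11/10 ≈ 1.1000)
u = 0
k = -39/8 (k = -5 + 1/(0 + 8) = -5 + 1/8 = -5 + ⅛ = -39/8 ≈ -4.8750)
z = 11/710 (z = (11/10)/71 = (11/10)*(1/71) = 11/710 ≈ 0.015493)
(z - 136)*M(k) = (11/710 - 136)*(-39/8) = -96549/710*(-39/8) = 3765411/5680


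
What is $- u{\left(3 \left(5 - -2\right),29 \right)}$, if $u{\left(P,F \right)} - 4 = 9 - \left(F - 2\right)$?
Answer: $14$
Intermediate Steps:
$u{\left(P,F \right)} = 15 - F$ ($u{\left(P,F \right)} = 4 - \left(-11 + F\right) = 15 - F$)
$- u{\left(3 \left(5 - -2\right),29 \right)} = - (15 - 29) = \left(-1\right) \left(-14\right) = 14$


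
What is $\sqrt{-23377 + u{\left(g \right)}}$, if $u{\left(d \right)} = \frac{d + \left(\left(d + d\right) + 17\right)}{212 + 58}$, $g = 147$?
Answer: $\frac{71 i \sqrt{9390}}{45} \approx 152.89 i$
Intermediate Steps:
$u{\left(d \right)} = \frac{17}{270} + \frac{d}{90}$ ($u{\left(d \right)} = \frac{d + \left(2 d + 17\right)}{270} = \left(d + \left(17 + 2 d\right)\right) \frac{1}{270} = \left(17 + 3 d\right) \frac{1}{270} = \frac{17}{270} + \frac{d}{90}$)
$\sqrt{-23377 + u{\left(g \right)}} = \sqrt{-23377 + \left(\frac{17}{270} + \frac{1}{90} \cdot 147\right)} = \sqrt{-23377 + \left(\frac{17}{270} + \frac{49}{30}\right)} = \sqrt{-23377 + \frac{229}{135}} = \sqrt{- \frac{3155666}{135}} = \frac{71 i \sqrt{9390}}{45}$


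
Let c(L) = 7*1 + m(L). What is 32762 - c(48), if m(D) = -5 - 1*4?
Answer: 32764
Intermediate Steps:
m(D) = -9 (m(D) = -5 - 4 = -9)
c(L) = -2 (c(L) = 7*1 - 9 = 7 - 9 = -2)
32762 - c(48) = 32762 - 1*(-2) = 32762 + 2 = 32764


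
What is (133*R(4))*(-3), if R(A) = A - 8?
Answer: 1596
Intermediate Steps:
R(A) = -8 + A
(133*R(4))*(-3) = (133*(-8 + 4))*(-3) = (133*(-4))*(-3) = -532*(-3) = 1596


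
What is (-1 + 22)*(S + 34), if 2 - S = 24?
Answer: 252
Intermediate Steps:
S = -22 (S = 2 - 1*24 = 2 - 24 = -22)
(-1 + 22)*(S + 34) = (-1 + 22)*(-22 + 34) = 21*12 = 252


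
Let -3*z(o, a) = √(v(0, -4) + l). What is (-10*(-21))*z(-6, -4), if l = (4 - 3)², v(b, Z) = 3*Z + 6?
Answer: -70*I*√5 ≈ -156.52*I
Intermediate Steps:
v(b, Z) = 6 + 3*Z
l = 1 (l = 1² = 1)
z(o, a) = -I*√5/3 (z(o, a) = -√((6 + 3*(-4)) + 1)/3 = -√((6 - 12) + 1)/3 = -√(-6 + 1)/3 = -I*√5/3)
(-10*(-21))*z(-6, -4) = (-10*(-21))*(-I*√5/3) = 210*(-I*√5/3) = -70*I*√5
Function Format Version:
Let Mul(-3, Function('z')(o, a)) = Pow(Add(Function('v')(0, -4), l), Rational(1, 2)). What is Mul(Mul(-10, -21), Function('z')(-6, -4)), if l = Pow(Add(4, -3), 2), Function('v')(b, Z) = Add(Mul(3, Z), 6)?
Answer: Mul(-70, I, Pow(5, Rational(1, 2))) ≈ Mul(-156.52, I)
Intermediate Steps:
Function('v')(b, Z) = Add(6, Mul(3, Z))
l = 1 (l = Pow(1, 2) = 1)
Function('z')(o, a) = Mul(Rational(-1, 3), I, Pow(5, Rational(1, 2))) (Function('z')(o, a) = Mul(Rational(-1, 3), Pow(Add(Add(6, Mul(3, -4)), 1), Rational(1, 2))) = Mul(Rational(-1, 3), Pow(Add(Add(6, -12), 1), Rational(1, 2))) = Mul(Rational(-1, 3), Pow(Add(-6, 1), Rational(1, 2))) = Mul(Rational(-1, 3), Pow(-5, Rational(1, 2))) = Mul(Rational(-1, 3), Mul(I, Pow(5, Rational(1, 2)))) = Mul(Rational(-1, 3), I, Pow(5, Rational(1, 2))))
Mul(Mul(-10, -21), Function('z')(-6, -4)) = Mul(Mul(-10, -21), Mul(Rational(-1, 3), I, Pow(5, Rational(1, 2)))) = Mul(210, Mul(Rational(-1, 3), I, Pow(5, Rational(1, 2)))) = Mul(-70, I, Pow(5, Rational(1, 2)))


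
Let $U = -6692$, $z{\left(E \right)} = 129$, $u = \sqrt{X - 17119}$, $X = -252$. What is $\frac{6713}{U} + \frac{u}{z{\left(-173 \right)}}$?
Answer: $- \frac{959}{956} + \frac{i \sqrt{17371}}{129} \approx -1.0031 + 1.0217 i$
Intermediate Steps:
$u = i \sqrt{17371}$ ($u = \sqrt{-252 - 17119} = \sqrt{-17371} = i \sqrt{17371} \approx 131.8 i$)
$\frac{6713}{U} + \frac{u}{z{\left(-173 \right)}} = \frac{6713}{-6692} + \frac{i \sqrt{17371}}{129} = 6713 \left(- \frac{1}{6692}\right) + i \sqrt{17371} \cdot \frac{1}{129} = - \frac{959}{956} + \frac{i \sqrt{17371}}{129}$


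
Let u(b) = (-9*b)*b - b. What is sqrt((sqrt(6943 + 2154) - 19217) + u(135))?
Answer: sqrt(-183377 + sqrt(9097)) ≈ 428.11*I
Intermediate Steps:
u(b) = -b - 9*b**2 (u(b) = -9*b**2 - b = -b - 9*b**2)
sqrt((sqrt(6943 + 2154) - 19217) + u(135)) = sqrt((sqrt(6943 + 2154) - 19217) - 1*135*(1 + 9*135)) = sqrt((sqrt(9097) - 19217) - 1*135*(1 + 1215)) = sqrt((-19217 + sqrt(9097)) - 1*135*1216) = sqrt((-19217 + sqrt(9097)) - 164160) = sqrt(-183377 + sqrt(9097))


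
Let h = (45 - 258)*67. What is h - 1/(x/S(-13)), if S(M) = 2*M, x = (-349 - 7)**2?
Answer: -904324715/63368 ≈ -14271.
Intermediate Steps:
x = 126736 (x = (-356)**2 = 126736)
h = -14271 (h = -213*67 = -14271)
h - 1/(x/S(-13)) = -14271 - 1/(126736/((2*(-13)))) = -14271 - 1/(126736/(-26)) = -14271 - 1/(126736*(-1/26)) = -14271 - 1/(-63368/13) = -14271 - 1*(-13/63368) = -14271 + 13/63368 = -904324715/63368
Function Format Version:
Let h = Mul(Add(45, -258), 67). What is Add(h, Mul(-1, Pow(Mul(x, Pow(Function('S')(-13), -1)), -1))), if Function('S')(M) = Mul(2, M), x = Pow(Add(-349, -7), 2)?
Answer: Rational(-904324715, 63368) ≈ -14271.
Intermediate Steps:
x = 126736 (x = Pow(-356, 2) = 126736)
h = -14271 (h = Mul(-213, 67) = -14271)
Add(h, Mul(-1, Pow(Mul(x, Pow(Function('S')(-13), -1)), -1))) = Add(-14271, Mul(-1, Pow(Mul(126736, Pow(Mul(2, -13), -1)), -1))) = Add(-14271, Mul(-1, Pow(Mul(126736, Pow(-26, -1)), -1))) = Add(-14271, Mul(-1, Pow(Mul(126736, Rational(-1, 26)), -1))) = Add(-14271, Mul(-1, Pow(Rational(-63368, 13), -1))) = Add(-14271, Mul(-1, Rational(-13, 63368))) = Add(-14271, Rational(13, 63368)) = Rational(-904324715, 63368)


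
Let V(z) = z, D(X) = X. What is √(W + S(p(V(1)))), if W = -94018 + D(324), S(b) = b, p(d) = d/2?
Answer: I*√374774/2 ≈ 306.09*I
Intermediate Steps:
p(d) = d/2 (p(d) = d*(½) = d/2)
W = -93694 (W = -94018 + 324 = -93694)
√(W + S(p(V(1)))) = √(-93694 + (½)*1) = √(-93694 + ½) = √(-187387/2) = I*√374774/2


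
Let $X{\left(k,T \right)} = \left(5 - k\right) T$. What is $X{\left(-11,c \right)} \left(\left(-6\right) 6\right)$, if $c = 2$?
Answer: $-1152$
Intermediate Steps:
$X{\left(k,T \right)} = T \left(5 - k\right)$
$X{\left(-11,c \right)} \left(\left(-6\right) 6\right) = 2 \left(5 - -11\right) \left(\left(-6\right) 6\right) = 2 \left(5 + 11\right) \left(-36\right) = 2 \cdot 16 \left(-36\right) = 32 \left(-36\right) = -1152$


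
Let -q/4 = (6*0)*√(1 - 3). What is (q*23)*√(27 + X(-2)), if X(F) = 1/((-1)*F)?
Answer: 0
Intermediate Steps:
X(F) = -1/F
q = 0 (q = -4*6*0*√(1 - 3) = -0*√(-2) = -0*I*√2 = -4*0 = 0)
(q*23)*√(27 + X(-2)) = (0*23)*√(27 - 1/(-2)) = 0*√(27 - 1*(-½)) = 0*√(27 + ½) = 0*√(55/2) = 0*(√110/2) = 0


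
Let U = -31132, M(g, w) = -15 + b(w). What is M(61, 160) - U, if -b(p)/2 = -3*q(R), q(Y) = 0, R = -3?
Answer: 31117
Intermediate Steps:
b(p) = 0 (b(p) = -(-6)*0 = -2*0 = 0)
M(g, w) = -15 (M(g, w) = -15 + 0 = -15)
M(61, 160) - U = -15 - 1*(-31132) = -15 + 31132 = 31117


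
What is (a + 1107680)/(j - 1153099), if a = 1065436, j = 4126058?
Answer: 197556/270269 ≈ 0.73096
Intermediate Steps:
(a + 1107680)/(j - 1153099) = (1065436 + 1107680)/(4126058 - 1153099) = 2173116/2972959 = 2173116*(1/2972959) = 197556/270269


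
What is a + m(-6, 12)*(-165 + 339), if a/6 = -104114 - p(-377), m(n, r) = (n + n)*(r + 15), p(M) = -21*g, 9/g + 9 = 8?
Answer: -682194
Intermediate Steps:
g = -9 (g = 9/(-9 + 8) = 9/(-1) = 9*(-1) = -9)
p(M) = 189 (p(M) = -21*(-9) = 189)
m(n, r) = 2*n*(15 + r) (m(n, r) = (2*n)*(15 + r) = 2*n*(15 + r))
a = -625818 (a = 6*(-104114 - 1*189) = 6*(-104114 - 189) = 6*(-104303) = -625818)
a + m(-6, 12)*(-165 + 339) = -625818 + (2*(-6)*(15 + 12))*(-165 + 339) = -625818 + (2*(-6)*27)*174 = -625818 - 324*174 = -625818 - 56376 = -682194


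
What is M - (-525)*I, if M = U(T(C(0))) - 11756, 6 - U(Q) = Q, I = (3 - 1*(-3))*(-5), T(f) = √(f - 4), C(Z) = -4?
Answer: -27500 - 2*I*√2 ≈ -27500.0 - 2.8284*I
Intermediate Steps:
T(f) = √(-4 + f)
I = -30 (I = (3 + 3)*(-5) = 6*(-5) = -30)
U(Q) = 6 - Q
M = -11750 - 2*I*√2 (M = (6 - √(-4 - 4)) - 11756 = (6 - √(-8)) - 11756 = (6 - 2*I*√2) - 11756 = -11750 - 2*I*√2 ≈ -11750.0 - 2.8284*I)
M - (-525)*I = (-11750 - 2*I*√2) - (-525)*(-30) = (-11750 - 2*I*√2) - 1*15750 = (-11750 - 2*I*√2) - 15750 = -27500 - 2*I*√2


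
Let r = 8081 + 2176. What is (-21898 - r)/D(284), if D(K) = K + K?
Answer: -32155/568 ≈ -56.611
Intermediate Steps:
D(K) = 2*K
r = 10257
(-21898 - r)/D(284) = (-21898 - 1*10257)/((2*284)) = (-21898 - 10257)/568 = -32155*1/568 = -32155/568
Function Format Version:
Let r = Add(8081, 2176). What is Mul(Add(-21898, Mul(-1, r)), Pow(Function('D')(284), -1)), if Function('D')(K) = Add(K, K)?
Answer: Rational(-32155, 568) ≈ -56.611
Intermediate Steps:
Function('D')(K) = Mul(2, K)
r = 10257
Mul(Add(-21898, Mul(-1, r)), Pow(Function('D')(284), -1)) = Mul(Add(-21898, Mul(-1, 10257)), Pow(Mul(2, 284), -1)) = Mul(Add(-21898, -10257), Pow(568, -1)) = Mul(-32155, Rational(1, 568)) = Rational(-32155, 568)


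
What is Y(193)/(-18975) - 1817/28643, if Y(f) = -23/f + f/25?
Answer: -15218613887/238399269375 ≈ -0.063837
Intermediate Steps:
Y(f) = -23/f + f/25 (Y(f) = -23/f + f*(1/25) = -23/f + f/25)
Y(193)/(-18975) - 1817/28643 = (-23/193 + (1/25)*193)/(-18975) - 1817/28643 = (-23*1/193 + 193/25)*(-1/18975) - 1817*1/28643 = (-23/193 + 193/25)*(-1/18975) - 1817/28643 = (36674/4825)*(-1/18975) - 1817/28643 = -3334/8323125 - 1817/28643 = -15218613887/238399269375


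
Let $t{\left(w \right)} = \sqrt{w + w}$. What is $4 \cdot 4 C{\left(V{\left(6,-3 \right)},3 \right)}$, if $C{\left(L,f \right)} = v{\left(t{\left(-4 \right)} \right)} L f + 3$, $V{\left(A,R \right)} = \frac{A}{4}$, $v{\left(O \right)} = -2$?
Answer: $-96$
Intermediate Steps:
$t{\left(w \right)} = \sqrt{2} \sqrt{w}$ ($t{\left(w \right)} = \sqrt{2 w} = \sqrt{2} \sqrt{w}$)
$V{\left(A,R \right)} = \frac{A}{4}$ ($V{\left(A,R \right)} = A \frac{1}{4} = \frac{A}{4}$)
$C{\left(L,f \right)} = 3 - 2 L f$ ($C{\left(L,f \right)} = - 2 L f + 3 = 3 - 2 L f$)
$4 \cdot 4 C{\left(V{\left(6,-3 \right)},3 \right)} = 4 \cdot 4 \left(3 - 2 \cdot \frac{1}{4} \cdot 6 \cdot 3\right) = 16 \left(3 - 3 \cdot 3\right) = 16 \left(3 - 9\right) = 16 \left(-6\right) = -96$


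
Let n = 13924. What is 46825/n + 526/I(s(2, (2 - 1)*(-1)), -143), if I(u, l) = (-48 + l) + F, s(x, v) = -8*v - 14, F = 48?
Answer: -628049/1991132 ≈ -0.31542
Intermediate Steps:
s(x, v) = -14 - 8*v
I(u, l) = l (I(u, l) = (-48 + l) + 48 = l)
46825/n + 526/I(s(2, (2 - 1)*(-1)), -143) = 46825/13924 + 526/(-143) = 46825*(1/13924) + 526*(-1/143) = 46825/13924 - 526/143 = -628049/1991132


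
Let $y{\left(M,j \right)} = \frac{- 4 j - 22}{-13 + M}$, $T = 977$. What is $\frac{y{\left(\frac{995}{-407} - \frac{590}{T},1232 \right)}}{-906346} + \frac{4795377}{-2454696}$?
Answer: $- \frac{192644336713707311}{98595151269862128} \approx -1.9539$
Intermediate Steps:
$y{\left(M,j \right)} = \frac{-22 - 4 j}{-13 + M}$
$\frac{y{\left(\frac{995}{-407} - \frac{590}{T},1232 \right)}}{-906346} + \frac{4795377}{-2454696} = \frac{2 \frac{1}{-13 + \left(\frac{995}{-407} - \frac{590}{977}\right)} \left(-11 - 2464\right)}{-906346} + \frac{4795377}{-2454696} = \frac{2 \left(-11 - 2464\right)}{-13 + \left(995 \left(- \frac{1}{407}\right) - \frac{590}{977}\right)} \left(- \frac{1}{906346}\right) + 4795377 \left(- \frac{1}{2454696}\right) = 2 \frac{1}{-13 - \frac{1212245}{397639}} \left(-2475\right) \left(- \frac{1}{906346}\right) - \frac{1598459}{818232} = 2 \frac{1}{- \frac{6381552}{397639}} \left(-2475\right) \left(- \frac{1}{906346}\right) - \frac{1598459}{818232} = 2 \left(- \frac{397639}{6381552}\right) \left(-2475\right) \left(- \frac{1}{906346}\right) - \frac{1598459}{818232} = \frac{328052175}{1063592} \left(- \frac{1}{906346}\right) - \frac{1598459}{818232} = - \frac{328052175}{963982354832} - \frac{1598459}{818232} = - \frac{192644336713707311}{98595151269862128}$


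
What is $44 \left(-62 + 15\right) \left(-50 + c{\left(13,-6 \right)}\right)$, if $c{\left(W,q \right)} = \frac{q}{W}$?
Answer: $\frac{1356608}{13} \approx 1.0435 \cdot 10^{5}$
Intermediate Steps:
$44 \left(-62 + 15\right) \left(-50 + c{\left(13,-6 \right)}\right) = 44 \left(-62 + 15\right) \left(-50 - \frac{6}{13}\right) = 44 \left(- 47 \left(-50 - \frac{6}{13}\right)\right) = 44 \left(\left(-47\right) \left(- \frac{656}{13}\right)\right) = 44 \cdot \frac{30832}{13} = \frac{1356608}{13}$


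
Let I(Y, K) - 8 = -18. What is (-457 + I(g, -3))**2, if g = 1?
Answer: 218089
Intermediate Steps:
I(Y, K) = -10 (I(Y, K) = 8 - 18 = -10)
(-457 + I(g, -3))**2 = (-457 - 10)**2 = (-467)**2 = 218089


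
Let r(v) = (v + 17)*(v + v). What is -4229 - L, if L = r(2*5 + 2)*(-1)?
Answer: -3533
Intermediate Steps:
r(v) = 2*v*(17 + v) (r(v) = (17 + v)*(2*v) = 2*v*(17 + v))
L = -696 (L = (2*(2*5 + 2)*(17 + (2*5 + 2)))*(-1) = (2*(10 + 2)*(17 + (10 + 2)))*(-1) = (2*12*(17 + 12))*(-1) = (2*12*29)*(-1) = 696*(-1) = -696)
-4229 - L = -4229 - 1*(-696) = -4229 + 696 = -3533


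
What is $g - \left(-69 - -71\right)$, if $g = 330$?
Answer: $328$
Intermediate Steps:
$g - \left(-69 - -71\right) = 330 - \left(-69 - -71\right) = 330 - \left(-69 + 71\right) = 330 - 2 = 328$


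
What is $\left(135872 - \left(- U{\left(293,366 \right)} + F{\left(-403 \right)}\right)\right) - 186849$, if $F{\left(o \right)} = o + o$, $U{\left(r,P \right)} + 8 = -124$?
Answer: $-50303$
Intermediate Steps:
$U{\left(r,P \right)} = -132$ ($U{\left(r,P \right)} = -8 - 124 = -132$)
$F{\left(o \right)} = 2 o$
$\left(135872 - \left(- U{\left(293,366 \right)} + F{\left(-403 \right)}\right)\right) - 186849 = \left(135872 - \left(132 + 2 \left(-403\right)\right)\right) - 186849 = \left(135872 - -674\right) - 186849 = \left(135872 + \left(-132 + 806\right)\right) - 186849 = \left(135872 + 674\right) - 186849 = 136546 - 186849 = -50303$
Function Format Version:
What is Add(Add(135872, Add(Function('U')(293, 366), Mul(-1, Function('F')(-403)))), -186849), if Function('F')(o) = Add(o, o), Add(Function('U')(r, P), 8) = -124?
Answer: -50303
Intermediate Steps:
Function('U')(r, P) = -132 (Function('U')(r, P) = Add(-8, -124) = -132)
Function('F')(o) = Mul(2, o)
Add(Add(135872, Add(Function('U')(293, 366), Mul(-1, Function('F')(-403)))), -186849) = Add(Add(135872, Add(-132, Mul(-1, Mul(2, -403)))), -186849) = Add(Add(135872, Add(-132, Mul(-1, -806))), -186849) = Add(Add(135872, Add(-132, 806)), -186849) = Add(Add(135872, 674), -186849) = Add(136546, -186849) = -50303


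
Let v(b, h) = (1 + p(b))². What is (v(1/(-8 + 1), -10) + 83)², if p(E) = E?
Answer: 16834609/2401 ≈ 7011.5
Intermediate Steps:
v(b, h) = (1 + b)²
(v(1/(-8 + 1), -10) + 83)² = ((1 + 1/(-8 + 1))² + 83)² = ((1 + 1/(-7))² + 83)² = ((1 - ⅐)² + 83)² = ((6/7)² + 83)² = (36/49 + 83)² = (4103/49)² = 16834609/2401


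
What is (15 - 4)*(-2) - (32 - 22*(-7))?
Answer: -208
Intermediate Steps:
(15 - 4)*(-2) - (32 - 22*(-7)) = 11*(-2) - (32 + 154) = -22 - 1*186 = -22 - 186 = -208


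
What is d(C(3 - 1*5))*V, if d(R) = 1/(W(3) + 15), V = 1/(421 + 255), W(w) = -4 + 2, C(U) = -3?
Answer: 1/8788 ≈ 0.00011379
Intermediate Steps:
W(w) = -2
V = 1/676 ≈ 0.0014793
d(R) = 1/13 (d(R) = 1/(-2 + 15) = 1/13)
d(C(3 - 1*5))*V = (1/13)*(1/676) = 1/8788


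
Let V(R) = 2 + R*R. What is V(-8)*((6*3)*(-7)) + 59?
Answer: -8257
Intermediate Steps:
V(R) = 2 + R²
V(-8)*((6*3)*(-7)) + 59 = (2 + (-8)²)*((6*3)*(-7)) + 59 = (2 + 64)*(18*(-7)) + 59 = 66*(-126) + 59 = -8316 + 59 = -8257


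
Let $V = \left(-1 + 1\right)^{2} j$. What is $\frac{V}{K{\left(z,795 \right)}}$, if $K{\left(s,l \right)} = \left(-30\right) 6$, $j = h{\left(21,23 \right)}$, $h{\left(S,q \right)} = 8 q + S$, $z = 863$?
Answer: $0$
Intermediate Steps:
$h{\left(S,q \right)} = S + 8 q$
$j = 205$ ($j = 21 + 8 \cdot 23 = 21 + 184 = 205$)
$K{\left(s,l \right)} = -180$
$V = 0$ ($V = \left(-1 + 1\right)^{2} \cdot 205 = 0^{2} \cdot 205 = 0 \cdot 205 = 0$)
$\frac{V}{K{\left(z,795 \right)}} = \frac{0}{-180} = 0 \left(- \frac{1}{180}\right) = 0$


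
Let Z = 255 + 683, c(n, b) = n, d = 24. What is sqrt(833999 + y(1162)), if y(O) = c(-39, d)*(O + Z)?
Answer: sqrt(752099) ≈ 867.24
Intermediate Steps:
Z = 938
y(O) = -36582 - 39*O (y(O) = -39*(O + 938) = -39*(938 + O) = -36582 - 39*O)
sqrt(833999 + y(1162)) = sqrt(833999 + (-36582 - 39*1162)) = sqrt(833999 + (-36582 - 45318)) = sqrt(833999 - 81900) = sqrt(752099)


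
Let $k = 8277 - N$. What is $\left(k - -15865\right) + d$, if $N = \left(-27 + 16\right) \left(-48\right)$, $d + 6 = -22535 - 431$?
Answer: $642$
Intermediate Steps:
$d = -22972$ ($d = -6 - 22966 = -22972$)
$N = 528$ ($N = \left(-11\right) \left(-48\right) = 528$)
$k = 7749$ ($k = 8277 - 528 = 7749$)
$\left(k - -15865\right) + d = \left(7749 - -15865\right) - 22972 = \left(7749 + 15865\right) - 22972 = 23614 - 22972 = 642$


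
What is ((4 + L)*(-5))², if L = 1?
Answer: 625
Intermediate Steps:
((4 + L)*(-5))² = ((4 + 1)*(-5))² = (5*(-5))² = (-25)² = 625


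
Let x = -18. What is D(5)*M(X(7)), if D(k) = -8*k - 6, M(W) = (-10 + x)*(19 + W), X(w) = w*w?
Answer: 87584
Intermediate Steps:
X(w) = w**2
M(W) = -532 - 28*W (M(W) = (-10 - 18)*(19 + W) = -28*(19 + W) = -532 - 28*W)
D(k) = -6 - 8*k
D(5)*M(X(7)) = (-6 - 8*5)*(-532 - 28*7**2) = (-6 - 40)*(-532 - 28*49) = -46*(-532 - 1372) = -46*(-1904) = 87584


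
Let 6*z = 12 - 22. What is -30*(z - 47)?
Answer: 1460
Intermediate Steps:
z = -5/3 (z = (12 - 22)/6 = (⅙)*(-10) = -5/3 ≈ -1.6667)
-30*(z - 47) = -30*(-5/3 - 47) = -30*(-146/3) = 1460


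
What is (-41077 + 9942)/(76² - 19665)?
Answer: 31135/13889 ≈ 2.2417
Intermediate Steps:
(-41077 + 9942)/(76² - 19665) = -31135/(5776 - 19665) = -31135/(-13889) = -31135*(-1/13889) = 31135/13889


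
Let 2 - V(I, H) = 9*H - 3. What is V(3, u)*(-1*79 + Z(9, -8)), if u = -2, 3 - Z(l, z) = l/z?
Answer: -13777/8 ≈ -1722.1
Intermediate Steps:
Z(l, z) = 3 - l/z
V(I, H) = 5 - 9*H (V(I, H) = 2 - (9*H - 3) = 2 - (-3 + 9*H) = 2 + (3 - 9*H) = 5 - 9*H)
V(3, u)*(-1*79 + Z(9, -8)) = (5 - 9*(-2))*(-1*79 + (3 - 1*9/(-8))) = (5 + 18)*(-79 + (3 - 1*9*(-⅛))) = 23*(-79 + (3 + 9/8)) = 23*(-79 + 33/8) = 23*(-599/8) = -13777/8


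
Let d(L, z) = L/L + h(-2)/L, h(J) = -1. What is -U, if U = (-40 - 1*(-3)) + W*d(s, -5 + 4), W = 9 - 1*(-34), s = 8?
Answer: -5/8 ≈ -0.62500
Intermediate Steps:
d(L, z) = 1 - 1/L (d(L, z) = L/L - 1/L = 1 - 1/L)
W = 43 (W = 9 + 34 = 43)
U = 5/8 (U = (-40 - 1*(-3)) + 43*((-1 + 8)/8) = (-40 + 3) + 43*((⅛)*7) = -37 + 43*(7/8) = -37 + 301/8 = 5/8 ≈ 0.62500)
-U = -1*5/8 = -5/8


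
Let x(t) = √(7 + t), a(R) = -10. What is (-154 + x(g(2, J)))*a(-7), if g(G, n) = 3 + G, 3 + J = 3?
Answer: 1540 - 20*√3 ≈ 1505.4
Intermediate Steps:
J = 0 (J = -3 + 3 = 0)
(-154 + x(g(2, J)))*a(-7) = (-154 + √(7 + (3 + 2)))*(-10) = (-154 + √(7 + 5))*(-10) = (-154 + √12)*(-10) = (-154 + 2*√3)*(-10) = 1540 - 20*√3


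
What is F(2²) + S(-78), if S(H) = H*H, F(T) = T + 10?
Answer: 6098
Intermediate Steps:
F(T) = 10 + T
S(H) = H²
F(2²) + S(-78) = (10 + 2²) + (-78)² = (10 + 4) + 6084 = 14 + 6084 = 6098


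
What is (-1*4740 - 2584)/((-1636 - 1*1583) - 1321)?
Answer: 1831/1135 ≈ 1.6132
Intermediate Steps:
(-1*4740 - 2584)/((-1636 - 1*1583) - 1321) = (-4740 - 2584)/((-1636 - 1583) - 1321) = -7324/(-3219 - 1321) = -7324/(-4540) = -7324*(-1/4540) = 1831/1135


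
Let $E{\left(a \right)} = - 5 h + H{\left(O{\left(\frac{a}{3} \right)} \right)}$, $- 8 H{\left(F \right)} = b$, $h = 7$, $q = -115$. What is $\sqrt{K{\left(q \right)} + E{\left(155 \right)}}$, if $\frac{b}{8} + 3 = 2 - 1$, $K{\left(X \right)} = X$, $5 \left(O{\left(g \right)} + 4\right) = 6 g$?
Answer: $2 i \sqrt{37} \approx 12.166 i$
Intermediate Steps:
$O{\left(g \right)} = -4 + \frac{6 g}{5}$
$b = -16$ ($b = -24 + 8 \left(2 - 1\right) = -24 + 8 \cdot 1 = -24 + 8 = -16$)
$H{\left(F \right)} = 2$ ($H{\left(F \right)} = \left(- \frac{1}{8}\right) \left(-16\right) = 2$)
$E{\left(a \right)} = -33$ ($E{\left(a \right)} = \left(-5\right) 7 + 2 = -35 + 2 = -33$)
$\sqrt{K{\left(q \right)} + E{\left(155 \right)}} = \sqrt{-115 - 33} = \sqrt{-148} = 2 i \sqrt{37}$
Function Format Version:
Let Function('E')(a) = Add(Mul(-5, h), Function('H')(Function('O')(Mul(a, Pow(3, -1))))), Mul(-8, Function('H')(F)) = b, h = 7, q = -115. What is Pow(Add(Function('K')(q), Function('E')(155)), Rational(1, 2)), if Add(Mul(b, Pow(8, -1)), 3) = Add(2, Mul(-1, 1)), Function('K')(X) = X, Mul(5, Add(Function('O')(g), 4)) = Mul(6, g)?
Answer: Mul(2, I, Pow(37, Rational(1, 2))) ≈ Mul(12.166, I)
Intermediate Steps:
Function('O')(g) = Add(-4, Mul(Rational(6, 5), g)) (Function('O')(g) = Add(-4, Mul(Rational(1, 5), Mul(6, g))) = Add(-4, Mul(Rational(6, 5), g)))
b = -16 (b = Add(-24, Mul(8, Add(2, Mul(-1, 1)))) = Add(-24, Mul(8, Add(2, -1))) = Add(-24, Mul(8, 1)) = Add(-24, 8) = -16)
Function('H')(F) = 2 (Function('H')(F) = Mul(Rational(-1, 8), -16) = 2)
Function('E')(a) = -33 (Function('E')(a) = Add(Mul(-5, 7), 2) = Add(-35, 2) = -33)
Pow(Add(Function('K')(q), Function('E')(155)), Rational(1, 2)) = Pow(Add(-115, -33), Rational(1, 2)) = Pow(-148, Rational(1, 2)) = Mul(2, I, Pow(37, Rational(1, 2)))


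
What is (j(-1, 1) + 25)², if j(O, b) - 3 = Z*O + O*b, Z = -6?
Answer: 1089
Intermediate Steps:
j(O, b) = 3 - 6*O + O*b (j(O, b) = 3 + (-6*O + O*b) = 3 - 6*O + O*b)
(j(-1, 1) + 25)² = ((3 - 6*(-1) - 1*1) + 25)² = ((3 + 6 - 1) + 25)² = (8 + 25)² = 33² = 1089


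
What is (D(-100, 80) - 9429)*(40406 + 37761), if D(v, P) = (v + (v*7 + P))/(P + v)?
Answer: -734222631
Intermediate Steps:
D(v, P) = (P + 8*v)/(P + v) (D(v, P) = (v + (7*v + P))/(P + v) = (v + (P + 7*v))/(P + v) = (P + 8*v)/(P + v))
(D(-100, 80) - 9429)*(40406 + 37761) = ((80 + 8*(-100))/(80 - 100) - 9429)*(40406 + 37761) = ((80 - 800)/(-20) - 9429)*78167 = (-1/20*(-720) - 9429)*78167 = (36 - 9429)*78167 = -9393*78167 = -734222631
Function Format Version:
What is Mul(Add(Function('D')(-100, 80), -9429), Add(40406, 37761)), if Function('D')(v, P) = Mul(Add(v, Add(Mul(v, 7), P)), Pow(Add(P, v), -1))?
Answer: -734222631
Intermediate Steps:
Function('D')(v, P) = Mul(Pow(Add(P, v), -1), Add(P, Mul(8, v))) (Function('D')(v, P) = Mul(Add(v, Add(Mul(7, v), P)), Pow(Add(P, v), -1)) = Mul(Add(v, Add(P, Mul(7, v))), Pow(Add(P, v), -1)) = Mul(Add(P, Mul(8, v)), Pow(Add(P, v), -1)) = Mul(Pow(Add(P, v), -1), Add(P, Mul(8, v))))
Mul(Add(Function('D')(-100, 80), -9429), Add(40406, 37761)) = Mul(Add(Mul(Pow(Add(80, -100), -1), Add(80, Mul(8, -100))), -9429), Add(40406, 37761)) = Mul(Add(Mul(Pow(-20, -1), Add(80, -800)), -9429), 78167) = Mul(Add(Mul(Rational(-1, 20), -720), -9429), 78167) = Mul(Add(36, -9429), 78167) = Mul(-9393, 78167) = -734222631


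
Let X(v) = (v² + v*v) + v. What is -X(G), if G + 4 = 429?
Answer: -361675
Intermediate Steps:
G = 425 (G = -4 + 429 = 425)
X(v) = v + 2*v² (X(v) = (v² + v²) + v = 2*v² + v = v + 2*v²)
-X(G) = -425*(1 + 2*425) = -425*(1 + 850) = -425*851 = -1*361675 = -361675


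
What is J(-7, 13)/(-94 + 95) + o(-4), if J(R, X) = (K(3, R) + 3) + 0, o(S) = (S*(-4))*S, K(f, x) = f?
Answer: -58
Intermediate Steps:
o(S) = -4*S**2 (o(S) = (-4*S)*S = -4*S**2)
J(R, X) = 6 (J(R, X) = (3 + 3) + 0 = 6 + 0 = 6)
J(-7, 13)/(-94 + 95) + o(-4) = 6/(-94 + 95) - 4*(-4)**2 = 6/1 - 4*16 = 6*1 - 64 = 6 - 64 = -58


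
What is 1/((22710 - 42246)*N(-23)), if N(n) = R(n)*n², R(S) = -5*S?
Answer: -1/1188472560 ≈ -8.4142e-10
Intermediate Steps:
N(n) = -5*n³ (N(n) = (-5*n)*n² = -5*n³)
1/((22710 - 42246)*N(-23)) = 1/((22710 - 42246)*((-5*(-23)³))) = 1/((-19536)*((-5*(-12167)))) = -1/19536/60835 = -1/19536*1/60835 = -1/1188472560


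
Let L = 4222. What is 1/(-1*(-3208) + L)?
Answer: 1/7430 ≈ 0.00013459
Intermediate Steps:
1/(-1*(-3208) + L) = 1/(-1*(-3208) + 4222) = 1/(3208 + 4222) = 1/7430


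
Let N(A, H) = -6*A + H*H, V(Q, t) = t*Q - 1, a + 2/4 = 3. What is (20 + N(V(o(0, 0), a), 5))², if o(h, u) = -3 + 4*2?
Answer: 576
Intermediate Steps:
a = 5/2 (a = -½ + 3 = 5/2 ≈ 2.5000)
o(h, u) = 5 (o(h, u) = -3 + 8 = 5)
V(Q, t) = -1 + Q*t (V(Q, t) = Q*t - 1 = -1 + Q*t)
N(A, H) = H² - 6*A (N(A, H) = -6*A + H² = H² - 6*A)
(20 + N(V(o(0, 0), a), 5))² = (20 + (5² - 6*(-1 + 5*(5/2))))² = (20 + (25 - 6*(-1 + 25/2)))² = (20 + (25 - 6*23/2))² = (20 + (25 - 69))² = (20 - 44)² = (-24)² = 576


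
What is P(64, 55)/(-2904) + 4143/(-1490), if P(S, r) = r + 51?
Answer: -3047303/1081740 ≈ -2.8170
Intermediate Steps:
P(S, r) = 51 + r
P(64, 55)/(-2904) + 4143/(-1490) = (51 + 55)/(-2904) + 4143/(-1490) = 106*(-1/2904) + 4143*(-1/1490) = -53/1452 - 4143/1490 = -3047303/1081740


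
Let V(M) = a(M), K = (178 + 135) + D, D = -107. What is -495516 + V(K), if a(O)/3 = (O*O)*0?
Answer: -495516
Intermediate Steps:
K = 206 (K = (178 + 135) - 107 = 313 - 107 = 206)
a(O) = 0 (a(O) = 3*((O*O)*0) = 3*(O²*0) = 3*0 = 0)
V(M) = 0
-495516 + V(K) = -495516 + 0 = -495516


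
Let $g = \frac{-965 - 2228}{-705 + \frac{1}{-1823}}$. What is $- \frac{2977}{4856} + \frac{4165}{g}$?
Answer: $\frac{25976473414137}{28265994184} \approx 919.0$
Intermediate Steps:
$g = \frac{5820839}{1285216}$ ($g = - \frac{3193}{-705 - \frac{1}{1823}} = - \frac{3193}{- \frac{1285216}{1823}} = \left(-3193\right) \left(- \frac{1823}{1285216}\right) = \frac{5820839}{1285216} \approx 4.5291$)
$- \frac{2977}{4856} + \frac{4165}{g} = - \frac{2977}{4856} + \frac{4165}{\frac{5820839}{1285216}} = \left(-2977\right) \frac{1}{4856} + 4165 \cdot \frac{1285216}{5820839} = - \frac{2977}{4856} + \frac{5352924640}{5820839} = \frac{25976473414137}{28265994184}$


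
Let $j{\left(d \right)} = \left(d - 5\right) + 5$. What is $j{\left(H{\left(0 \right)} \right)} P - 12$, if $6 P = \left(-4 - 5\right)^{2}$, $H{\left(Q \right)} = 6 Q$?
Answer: $-12$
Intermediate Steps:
$P = \frac{27}{2}$ ($P = \frac{\left(-4 - 5\right)^{2}}{6} = \frac{\left(-9\right)^{2}}{6} = \frac{1}{6} \cdot 81 = \frac{27}{2} \approx 13.5$)
$j{\left(d \right)} = d$ ($j{\left(d \right)} = \left(d - 5\right) + 5 = \left(-5 + d\right) + 5 = d$)
$j{\left(H{\left(0 \right)} \right)} P - 12 = 6 \cdot 0 \cdot \frac{27}{2} - 12 = 0 \cdot \frac{27}{2} - 12 = 0 - 12 = -12$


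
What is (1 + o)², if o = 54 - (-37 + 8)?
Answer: 7056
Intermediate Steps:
o = 83 (o = 54 - 1*(-29) = 54 + 29 = 83)
(1 + o)² = (1 + 83)² = 84² = 7056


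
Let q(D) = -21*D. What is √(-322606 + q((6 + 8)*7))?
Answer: 2*I*√81166 ≈ 569.79*I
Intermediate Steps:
√(-322606 + q((6 + 8)*7)) = √(-322606 - 21*(6 + 8)*7) = √(-322606 - 294*7) = √(-322606 - 21*98) = √(-322606 - 2058) = √(-324664) = 2*I*√81166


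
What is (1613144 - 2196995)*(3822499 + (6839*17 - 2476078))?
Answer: -853989516084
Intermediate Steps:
(1613144 - 2196995)*(3822499 + (6839*17 - 2476078)) = -583851*(3822499 + (116263 - 2476078)) = -583851*(3822499 - 2359815) = -583851*1462684 = -853989516084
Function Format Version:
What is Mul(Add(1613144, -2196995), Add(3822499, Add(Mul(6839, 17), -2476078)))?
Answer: -853989516084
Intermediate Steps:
Mul(Add(1613144, -2196995), Add(3822499, Add(Mul(6839, 17), -2476078))) = Mul(-583851, Add(3822499, Add(116263, -2476078))) = Mul(-583851, Add(3822499, -2359815)) = Mul(-583851, 1462684) = -853989516084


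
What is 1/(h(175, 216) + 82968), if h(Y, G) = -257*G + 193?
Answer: 1/27649 ≈ 3.6168e-5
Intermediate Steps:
h(Y, G) = 193 - 257*G
1/(h(175, 216) + 82968) = 1/((193 - 257*216) + 82968) = 1/((193 - 55512) + 82968) = 1/(-55319 + 82968) = 1/27649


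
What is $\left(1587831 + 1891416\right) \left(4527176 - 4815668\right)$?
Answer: $-1003734925524$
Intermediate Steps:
$\left(1587831 + 1891416\right) \left(4527176 - 4815668\right) = 3479247 \left(-288492\right) = -1003734925524$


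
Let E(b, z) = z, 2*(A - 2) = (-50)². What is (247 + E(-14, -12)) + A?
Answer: 1487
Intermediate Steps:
A = 1252 (A = 2 + (½)*(-50)² = 2 + (½)*2500 = 2 + 1250 = 1252)
(247 + E(-14, -12)) + A = (247 - 12) + 1252 = 235 + 1252 = 1487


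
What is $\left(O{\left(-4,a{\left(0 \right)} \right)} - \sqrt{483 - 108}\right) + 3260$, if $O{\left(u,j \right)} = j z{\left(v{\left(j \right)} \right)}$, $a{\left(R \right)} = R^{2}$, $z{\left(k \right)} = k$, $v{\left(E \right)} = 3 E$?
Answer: $3260 - 5 \sqrt{15} \approx 3240.6$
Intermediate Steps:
$O{\left(u,j \right)} = 3 j^{2}$ ($O{\left(u,j \right)} = j 3 j = 3 j^{2}$)
$\left(O{\left(-4,a{\left(0 \right)} \right)} - \sqrt{483 - 108}\right) + 3260 = \left(3 \left(0^{2}\right)^{2} - \sqrt{483 - 108}\right) + 3260 = \left(3 \cdot 0^{2} - \sqrt{375}\right) + 3260 = \left(3 \cdot 0 - 5 \sqrt{15}\right) + 3260 = \left(0 - 5 \sqrt{15}\right) + 3260 = - 5 \sqrt{15} + 3260 = 3260 - 5 \sqrt{15}$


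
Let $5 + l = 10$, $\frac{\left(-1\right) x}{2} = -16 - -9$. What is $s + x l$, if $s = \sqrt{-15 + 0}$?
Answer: $70 + i \sqrt{15} \approx 70.0 + 3.873 i$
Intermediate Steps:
$x = 14$ ($x = - 2 \left(-16 - -9\right) = - 2 \left(-16 + 9\right) = \left(-2\right) \left(-7\right) = 14$)
$l = 5$ ($l = -5 + 10 = 5$)
$s = i \sqrt{15}$ ($s = \sqrt{-15} = i \sqrt{15} \approx 3.873 i$)
$s + x l = i \sqrt{15} + 14 \cdot 5 = i \sqrt{15} + 70 = 70 + i \sqrt{15}$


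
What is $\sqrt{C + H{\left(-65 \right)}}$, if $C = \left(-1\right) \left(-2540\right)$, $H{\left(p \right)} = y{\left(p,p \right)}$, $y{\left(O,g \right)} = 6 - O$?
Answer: $\sqrt{2611} \approx 51.098$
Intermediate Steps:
$H{\left(p \right)} = 6 - p$
$C = 2540$
$\sqrt{C + H{\left(-65 \right)}} = \sqrt{2540 + \left(6 - -65\right)} = \sqrt{2540 + \left(6 + 65\right)} = \sqrt{2540 + 71} = \sqrt{2611}$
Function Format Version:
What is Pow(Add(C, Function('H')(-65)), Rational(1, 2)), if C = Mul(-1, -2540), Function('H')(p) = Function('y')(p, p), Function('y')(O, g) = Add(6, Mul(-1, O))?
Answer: Pow(2611, Rational(1, 2)) ≈ 51.098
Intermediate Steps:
Function('H')(p) = Add(6, Mul(-1, p))
C = 2540
Pow(Add(C, Function('H')(-65)), Rational(1, 2)) = Pow(Add(2540, Add(6, Mul(-1, -65))), Rational(1, 2)) = Pow(Add(2540, Add(6, 65)), Rational(1, 2)) = Pow(Add(2540, 71), Rational(1, 2)) = Pow(2611, Rational(1, 2))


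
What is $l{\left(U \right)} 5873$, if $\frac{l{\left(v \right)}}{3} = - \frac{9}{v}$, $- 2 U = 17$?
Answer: $\frac{317142}{17} \approx 18655.0$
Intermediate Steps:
$U = - \frac{17}{2}$ ($U = \left(- \frac{1}{2}\right) 17 = - \frac{17}{2} \approx -8.5$)
$l{\left(v \right)} = - \frac{27}{v}$ ($l{\left(v \right)} = 3 \left(- \frac{9}{v}\right) = - \frac{27}{v}$)
$l{\left(U \right)} 5873 = - \frac{27}{- \frac{17}{2}} \cdot 5873 = \left(-27\right) \left(- \frac{2}{17}\right) 5873 = \frac{54}{17} \cdot 5873 = \frac{317142}{17}$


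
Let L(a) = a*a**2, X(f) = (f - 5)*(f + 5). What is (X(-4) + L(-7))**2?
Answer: 123904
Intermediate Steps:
X(f) = (-5 + f)*(5 + f)
L(a) = a**3
(X(-4) + L(-7))**2 = ((-25 + (-4)**2) + (-7)**3)**2 = ((-25 + 16) - 343)**2 = (-9 - 343)**2 = (-352)**2 = 123904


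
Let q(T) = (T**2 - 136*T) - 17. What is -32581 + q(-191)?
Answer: 29859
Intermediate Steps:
q(T) = -17 + T**2 - 136*T
-32581 + q(-191) = -32581 + (-17 + (-191)**2 - 136*(-191)) = -32581 + (-17 + 36481 + 25976) = -32581 + 62440 = 29859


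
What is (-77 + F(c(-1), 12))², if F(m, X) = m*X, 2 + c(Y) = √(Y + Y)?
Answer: 9913 - 2424*I*√2 ≈ 9913.0 - 3428.1*I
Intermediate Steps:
c(Y) = -2 + √2*√Y (c(Y) = -2 + √(Y + Y) = -2 + √(2*Y) = -2 + √2*√Y)
F(m, X) = X*m
(-77 + F(c(-1), 12))² = (-77 + 12*(-2 + √2*√(-1)))² = (-77 + 12*(-2 + √2*I))² = (-77 + 12*(-2 + I*√2))² = (-77 + (-24 + 12*I*√2))² = (-101 + 12*I*√2)²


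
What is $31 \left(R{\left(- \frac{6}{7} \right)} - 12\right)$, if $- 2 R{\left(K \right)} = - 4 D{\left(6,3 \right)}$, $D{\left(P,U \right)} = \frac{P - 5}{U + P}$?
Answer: $- \frac{3286}{9} \approx -365.11$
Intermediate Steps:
$D{\left(P,U \right)} = \frac{-5 + P}{P + U}$
$R{\left(K \right)} = \frac{2}{9}$ ($R{\left(K \right)} = - \frac{\left(-4\right) \frac{-5 + 6}{6 + 3}}{2} = - \frac{\left(-4\right) \frac{1}{9} \cdot 1}{2} = - \frac{\left(-4\right) \frac{1}{9}}{2} = \left(- \frac{1}{2}\right) \left(- \frac{4}{9}\right) = \frac{2}{9}$)
$31 \left(R{\left(- \frac{6}{7} \right)} - 12\right) = 31 \left(\frac{2}{9} - 12\right) = 31 \left(- \frac{106}{9}\right) = - \frac{3286}{9}$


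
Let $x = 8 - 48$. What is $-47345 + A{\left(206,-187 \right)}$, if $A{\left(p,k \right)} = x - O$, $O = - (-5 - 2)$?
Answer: $-47392$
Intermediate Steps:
$x = -40$
$O = 7$ ($O = \left(-1\right) \left(-7\right) = 7$)
$A{\left(p,k \right)} = -47$ ($A{\left(p,k \right)} = -40 - 7 = -47$)
$-47345 + A{\left(206,-187 \right)} = -47345 - 47 = -47392$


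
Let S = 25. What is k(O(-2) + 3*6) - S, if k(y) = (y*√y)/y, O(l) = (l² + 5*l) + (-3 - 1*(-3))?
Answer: -25 + 2*√3 ≈ -21.536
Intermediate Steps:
O(l) = l² + 5*l (O(l) = (l² + 5*l) + (-3 + 3) = (l² + 5*l) + 0 = l² + 5*l)
k(y) = √y (k(y) = y^(3/2)/y = √y)
k(O(-2) + 3*6) - S = √(-2*(5 - 2) + 3*6) - 1*25 = √(-2*3 + 18) - 25 = √(-6 + 18) - 25 = √12 - 25 = 2*√3 - 25 = -25 + 2*√3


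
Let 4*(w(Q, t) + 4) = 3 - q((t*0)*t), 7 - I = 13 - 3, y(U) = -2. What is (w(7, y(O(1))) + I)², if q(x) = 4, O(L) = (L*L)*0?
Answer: 841/16 ≈ 52.563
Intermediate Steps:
O(L) = 0 (O(L) = L²*0 = 0)
I = -3 (I = 7 - (13 - 3) = 7 - 1*10 = 7 - 10 = -3)
w(Q, t) = -17/4 (w(Q, t) = -4 + (3 - 1*4)/4 = -4 + (3 - 4)/4 = -4 + (¼)*(-1) = -4 - ¼ = -17/4)
(w(7, y(O(1))) + I)² = (-17/4 - 3)² = (-29/4)² = 841/16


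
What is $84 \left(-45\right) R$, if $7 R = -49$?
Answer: $26460$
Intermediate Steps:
$R = -7$ ($R = \frac{1}{7} \left(-49\right) = -7$)
$84 \left(-45\right) R = 84 \left(-45\right) \left(-7\right) = \left(-3780\right) \left(-7\right) = 26460$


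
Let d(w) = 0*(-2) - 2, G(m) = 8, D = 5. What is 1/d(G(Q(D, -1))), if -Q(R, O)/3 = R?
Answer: -1/2 ≈ -0.50000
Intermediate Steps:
Q(R, O) = -3*R
d(w) = -2 (d(w) = 0 - 2 = -2)
1/d(G(Q(D, -1))) = 1/(-2) = -1/2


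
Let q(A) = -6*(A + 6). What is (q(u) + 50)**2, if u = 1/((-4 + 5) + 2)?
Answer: 144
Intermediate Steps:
u = 1/3 (u = 1/(1 + 2) = 1/3 ≈ 0.33333)
q(A) = -36 - 6*A (q(A) = -6*(6 + A) = -36 - 6*A)
(q(u) + 50)**2 = ((-36 - 6*1/3) + 50)**2 = ((-36 - 2) + 50)**2 = (-38 + 50)**2 = 12**2 = 144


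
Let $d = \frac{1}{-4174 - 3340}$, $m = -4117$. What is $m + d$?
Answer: $- \frac{30935139}{7514} \approx -4117.0$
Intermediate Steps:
$d = - \frac{1}{7514}$ ($d = \frac{1}{-7514} = - \frac{1}{7514} \approx -0.00013308$)
$m + d = -4117 - \frac{1}{7514} = - \frac{30935139}{7514}$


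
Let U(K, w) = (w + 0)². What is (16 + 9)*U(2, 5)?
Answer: 625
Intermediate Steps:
U(K, w) = w²
(16 + 9)*U(2, 5) = (16 + 9)*5² = 25*25 = 625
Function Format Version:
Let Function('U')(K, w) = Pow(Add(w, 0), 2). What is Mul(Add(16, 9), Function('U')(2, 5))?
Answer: 625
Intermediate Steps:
Function('U')(K, w) = Pow(w, 2)
Mul(Add(16, 9), Function('U')(2, 5)) = Mul(Add(16, 9), Pow(5, 2)) = Mul(25, 25) = 625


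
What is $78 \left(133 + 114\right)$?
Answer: $19266$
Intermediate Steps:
$78 \left(133 + 114\right) = 78 \cdot 247 = 19266$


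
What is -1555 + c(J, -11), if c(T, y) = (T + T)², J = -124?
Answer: 59949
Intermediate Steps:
c(T, y) = 4*T² (c(T, y) = (2*T)² = 4*T²)
-1555 + c(J, -11) = -1555 + 4*(-124)² = -1555 + 4*15376 = -1555 + 61504 = 59949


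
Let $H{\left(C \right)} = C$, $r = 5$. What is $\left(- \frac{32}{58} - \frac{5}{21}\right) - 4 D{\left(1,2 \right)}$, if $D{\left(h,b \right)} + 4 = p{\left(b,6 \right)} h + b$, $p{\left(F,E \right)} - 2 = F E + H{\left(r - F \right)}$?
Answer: $- \frac{37021}{609} \approx -60.79$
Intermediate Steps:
$p{\left(F,E \right)} = 7 - F + E F$ ($p{\left(F,E \right)} = 2 - \left(-5 + F - F E\right) = 2 - \left(-5 + F - E F\right) = 2 + \left(5 - F + E F\right) = 7 - F + E F$)
$D{\left(h,b \right)} = -4 + b + h \left(7 + 5 b\right)$ ($D{\left(h,b \right)} = -4 + \left(\left(7 - b + 6 b\right) h + b\right) = -4 + \left(\left(7 + 5 b\right) h + b\right) = -4 + \left(h \left(7 + 5 b\right) + b\right) = -4 + \left(b + h \left(7 + 5 b\right)\right) = -4 + b + h \left(7 + 5 b\right)$)
$\left(- \frac{32}{58} - \frac{5}{21}\right) - 4 D{\left(1,2 \right)} = \left(- \frac{32}{58} - \frac{5}{21}\right) - 4 \left(-4 + 2 + 1 \left(7 + 5 \cdot 2\right)\right) = \left(\left(-32\right) \frac{1}{58} - \frac{5}{21}\right) - 4 \left(-4 + 2 + 1 \left(7 + 10\right)\right) = \left(- \frac{16}{29} - \frac{5}{21}\right) - 4 \left(-4 + 2 + 1 \cdot 17\right) = - \frac{481}{609} - 4 \left(-4 + 2 + 17\right) = - \frac{481}{609} - 60 = - \frac{37021}{609}$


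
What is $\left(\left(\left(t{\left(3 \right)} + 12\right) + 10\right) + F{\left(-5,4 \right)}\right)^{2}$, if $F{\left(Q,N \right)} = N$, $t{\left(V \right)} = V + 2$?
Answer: $961$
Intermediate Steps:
$t{\left(V \right)} = 2 + V$
$\left(\left(\left(t{\left(3 \right)} + 12\right) + 10\right) + F{\left(-5,4 \right)}\right)^{2} = \left(\left(\left(\left(2 + 3\right) + 12\right) + 10\right) + 4\right)^{2} = \left(\left(\left(5 + 12\right) + 10\right) + 4\right)^{2} = \left(\left(17 + 10\right) + 4\right)^{2} = \left(27 + 4\right)^{2} = 31^{2} = 961$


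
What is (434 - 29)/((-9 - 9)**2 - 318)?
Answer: 135/2 ≈ 67.500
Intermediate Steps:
(434 - 29)/((-9 - 9)**2 - 318) = 405/((-18)**2 - 318) = 405/(324 - 318) = 405/6 = 405*(1/6) = 135/2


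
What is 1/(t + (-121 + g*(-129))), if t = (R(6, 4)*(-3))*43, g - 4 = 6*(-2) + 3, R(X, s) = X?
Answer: -1/250 ≈ -0.0040000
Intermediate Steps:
g = -5 (g = 4 + (6*(-2) + 3) = 4 + (-12 + 3) = 4 - 9 = -5)
t = -774 (t = (6*(-3))*43 = -18*43 = -774)
1/(t + (-121 + g*(-129))) = 1/(-774 + (-121 - 5*(-129))) = 1/(-774 + (-121 + 645)) = 1/(-774 + 524) = 1/(-250) = -1/250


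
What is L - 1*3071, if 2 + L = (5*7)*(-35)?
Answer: -4298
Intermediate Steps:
L = -1227 (L = -2 + (5*7)*(-35) = -2 + 35*(-35) = -2 - 1225 = -1227)
L - 1*3071 = -1227 - 1*3071 = -1227 - 3071 = -4298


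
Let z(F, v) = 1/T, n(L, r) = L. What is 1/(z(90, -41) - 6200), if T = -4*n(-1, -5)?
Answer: -4/24799 ≈ -0.00016130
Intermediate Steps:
T = 4 (T = -4*(-1) = 4)
z(F, v) = ¼ (z(F, v) = 1/4 = ¼)
1/(z(90, -41) - 6200) = 1/(¼ - 6200) = 1/(-24799/4) = -4/24799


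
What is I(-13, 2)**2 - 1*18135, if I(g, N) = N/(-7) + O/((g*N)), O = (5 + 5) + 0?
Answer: -150172214/8281 ≈ -18135.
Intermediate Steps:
O = 10 (O = 10 + 0 = 10)
I(g, N) = -N/7 + 10/(N*g) (I(g, N) = N/(-7) + 10/((g*N)) = N*(-1/7) + 10/((N*g)) = -N/7 + 10*(1/(N*g)) = -N/7 + 10/(N*g))
I(-13, 2)**2 - 1*18135 = (-1/7*2 + 10/(2*(-13)))**2 - 1*18135 = (-2/7 + 10*(1/2)*(-1/13))**2 - 18135 = (-2/7 - 5/13)**2 - 18135 = (-61/91)**2 - 18135 = 3721/8281 - 18135 = -150172214/8281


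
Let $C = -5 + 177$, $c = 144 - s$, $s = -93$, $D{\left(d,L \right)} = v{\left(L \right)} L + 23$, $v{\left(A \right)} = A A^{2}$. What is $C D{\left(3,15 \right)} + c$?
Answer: $8711693$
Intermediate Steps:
$v{\left(A \right)} = A^{3}$
$D{\left(d,L \right)} = 23 + L^{4}$ ($D{\left(d,L \right)} = L^{3} L + 23 = L^{4} + 23 = 23 + L^{4}$)
$c = 237$ ($c = 144 - -93 = 144 + 93 = 237$)
$C = 172$
$C D{\left(3,15 \right)} + c = 172 \left(23 + 15^{4}\right) + 237 = 172 \left(23 + 50625\right) + 237 = 172 \cdot 50648 + 237 = 8711456 + 237 = 8711693$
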